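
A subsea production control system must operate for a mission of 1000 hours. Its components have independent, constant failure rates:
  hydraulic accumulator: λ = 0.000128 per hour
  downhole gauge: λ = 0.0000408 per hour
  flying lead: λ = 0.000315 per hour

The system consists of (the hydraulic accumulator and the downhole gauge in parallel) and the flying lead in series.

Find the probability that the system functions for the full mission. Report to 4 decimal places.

0.7263

R(hydraulic accumulator) = exp(−0.000128 × 1000) = 0.879853
R(downhole gauge) = exp(−0.0000408 × 1000) = 0.960021
R(flying lead) = exp(−0.000315 × 1000) = 0.729789
Parallel (hydraulic accumulator and downhole gauge): 1 − (1 − 0.879853)(1 − 0.960021) = 0.995197
Series ([0.995197] and flying lead): 0.995197 × 0.729789 = 0.7263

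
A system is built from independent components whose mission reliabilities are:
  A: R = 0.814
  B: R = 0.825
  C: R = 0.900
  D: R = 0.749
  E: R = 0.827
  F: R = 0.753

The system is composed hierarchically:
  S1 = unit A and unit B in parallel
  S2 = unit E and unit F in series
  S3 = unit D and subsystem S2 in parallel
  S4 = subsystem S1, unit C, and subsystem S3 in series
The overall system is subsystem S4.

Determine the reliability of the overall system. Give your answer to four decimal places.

Parallel (A and B): 1 − (1 − 0.814000)(1 − 0.825000) = 0.967450
Series (E and F): 0.827000 × 0.753000 = 0.622731
Parallel (D and [0.622731]): 1 − (1 − 0.749000)(1 − 0.622731) = 0.905305
Series ([0.967450], C, and [0.905305]): 0.967450 × 0.900000 × 0.905305 = 0.7883

0.7883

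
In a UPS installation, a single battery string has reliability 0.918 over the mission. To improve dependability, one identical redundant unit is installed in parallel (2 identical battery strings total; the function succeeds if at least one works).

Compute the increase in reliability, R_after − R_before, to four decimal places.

0.0753

R_before = 0.918
R_after = 1 − (1 − 0.918)^2 = 0.9933
ΔR = 0.9933 − 0.918 = 0.0753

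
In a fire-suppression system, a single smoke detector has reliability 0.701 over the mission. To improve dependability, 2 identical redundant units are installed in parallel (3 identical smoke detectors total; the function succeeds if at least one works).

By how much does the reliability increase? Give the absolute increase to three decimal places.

R_before = 0.701
R_after = 1 − (1 − 0.701)^3 = 0.973
ΔR = 0.973 − 0.701 = 0.272

0.272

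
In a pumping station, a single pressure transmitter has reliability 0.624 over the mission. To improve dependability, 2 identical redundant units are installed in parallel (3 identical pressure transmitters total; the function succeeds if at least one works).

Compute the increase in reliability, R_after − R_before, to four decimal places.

0.3228

R_before = 0.624
R_after = 1 − (1 − 0.624)^3 = 0.9468
ΔR = 0.9468 − 0.624 = 0.3228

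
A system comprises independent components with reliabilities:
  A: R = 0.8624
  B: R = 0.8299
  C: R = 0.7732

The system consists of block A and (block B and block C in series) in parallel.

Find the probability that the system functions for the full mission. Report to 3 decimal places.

Series (B and C): 0.82990 × 0.77320 = 0.64168
Parallel (A and [0.64168]): 1 − (1 − 0.86240)(1 − 0.64168) = 0.951

0.951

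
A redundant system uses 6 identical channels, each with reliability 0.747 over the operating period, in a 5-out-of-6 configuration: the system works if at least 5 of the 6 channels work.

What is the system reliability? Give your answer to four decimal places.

R = Σ_{i=5}^{6} C(6,i) p^i (1−p)^{6−i} with p = 0.747
C(6,5)·0.747^5·0.253^1 = 0.353081
C(6,6)·0.747^6·0.253^0 = 0.173750
Sum = 0.5268

0.5268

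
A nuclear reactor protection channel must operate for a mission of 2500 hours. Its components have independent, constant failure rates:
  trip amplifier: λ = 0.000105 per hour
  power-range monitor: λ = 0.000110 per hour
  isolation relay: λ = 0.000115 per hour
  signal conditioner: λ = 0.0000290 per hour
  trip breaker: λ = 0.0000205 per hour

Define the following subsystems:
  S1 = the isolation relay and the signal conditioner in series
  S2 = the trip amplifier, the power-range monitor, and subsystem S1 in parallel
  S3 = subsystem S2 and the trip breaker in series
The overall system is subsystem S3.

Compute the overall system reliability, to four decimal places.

0.9341

R(trip amplifier) = exp(−0.000105 × 2500) = 0.769126
R(power-range monitor) = exp(−0.000110 × 2500) = 0.759572
R(isolation relay) = exp(−0.000115 × 2500) = 0.750137
R(signal conditioner) = exp(−0.0000290 × 2500) = 0.930066
R(trip breaker) = exp(−0.0000205 × 2500) = 0.950041
Series (isolation relay and signal conditioner): 0.750137 × 0.930066 = 0.697677
Parallel (trip amplifier, power-range monitor, and [0.697677]): 1 − (1 − 0.769126)(1 − 0.759572)(1 − 0.697677) = 0.983218
Series ([0.983218] and trip breaker): 0.983218 × 0.950041 = 0.9341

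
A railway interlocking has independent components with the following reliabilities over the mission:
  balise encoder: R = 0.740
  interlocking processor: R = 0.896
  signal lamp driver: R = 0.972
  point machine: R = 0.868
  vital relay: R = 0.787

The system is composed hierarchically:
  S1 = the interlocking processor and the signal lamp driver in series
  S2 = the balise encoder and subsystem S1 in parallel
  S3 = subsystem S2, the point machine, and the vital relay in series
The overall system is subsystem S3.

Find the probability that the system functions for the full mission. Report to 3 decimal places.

Series (interlocking processor and signal lamp driver): 0.89600 × 0.97200 = 0.87091
Parallel (balise encoder and [0.87091]): 1 − (1 − 0.74000)(1 − 0.87091) = 0.96644
Series ([0.96644], point machine, and vital relay): 0.96644 × 0.86800 × 0.78700 = 0.660

0.660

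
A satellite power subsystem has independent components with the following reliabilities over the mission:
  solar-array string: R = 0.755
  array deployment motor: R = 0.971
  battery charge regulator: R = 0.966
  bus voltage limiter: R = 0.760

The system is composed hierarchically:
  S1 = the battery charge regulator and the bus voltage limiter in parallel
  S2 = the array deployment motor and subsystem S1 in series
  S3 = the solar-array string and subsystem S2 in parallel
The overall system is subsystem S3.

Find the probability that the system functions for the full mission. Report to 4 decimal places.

0.9910

Parallel (battery charge regulator and bus voltage limiter): 1 − (1 − 0.966000)(1 − 0.760000) = 0.991840
Series (array deployment motor and [0.991840]): 0.971000 × 0.991840 = 0.963077
Parallel (solar-array string and [0.963077]): 1 − (1 − 0.755000)(1 − 0.963077) = 0.9910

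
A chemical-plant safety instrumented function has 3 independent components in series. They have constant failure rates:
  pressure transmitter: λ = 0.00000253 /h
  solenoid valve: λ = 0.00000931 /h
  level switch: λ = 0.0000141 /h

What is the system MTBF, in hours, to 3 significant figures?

Series of exponential components: λ_sys = Σ λ_i
λ_sys = 0.00000253 + 0.00000931 + 0.0000141 = 2.5940e-05 /h
MTBF = 1 / λ_sys = 38600 h

38600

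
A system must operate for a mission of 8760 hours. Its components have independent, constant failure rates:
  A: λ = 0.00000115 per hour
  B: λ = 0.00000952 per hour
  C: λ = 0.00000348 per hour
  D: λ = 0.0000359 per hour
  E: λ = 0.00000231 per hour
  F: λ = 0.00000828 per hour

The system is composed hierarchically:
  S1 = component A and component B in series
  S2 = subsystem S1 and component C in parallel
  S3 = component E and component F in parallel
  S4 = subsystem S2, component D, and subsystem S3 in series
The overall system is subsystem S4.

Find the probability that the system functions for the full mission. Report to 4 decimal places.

R(A) = exp(−0.00000115 × 8760) = 0.989977
R(B) = exp(−0.00000952 × 8760) = 0.919987
R(C) = exp(−0.00000348 × 8760) = 0.969975
R(D) = exp(−0.0000359 × 8760) = 0.730166
R(E) = exp(−0.00000231 × 8760) = 0.979968
R(F) = exp(−0.00000828 × 8760) = 0.930035
Series (A and B): 0.989977 × 0.919987 = 0.910766
Parallel ([0.910766] and C): 1 − (1 − 0.910766)(1 − 0.969975) = 0.997321
Parallel (E and F): 1 − (1 − 0.979968)(1 − 0.930035) = 0.998598
Series ([0.997321], D, and [0.998598]): 0.997321 × 0.730166 × 0.998598 = 0.7272

0.7272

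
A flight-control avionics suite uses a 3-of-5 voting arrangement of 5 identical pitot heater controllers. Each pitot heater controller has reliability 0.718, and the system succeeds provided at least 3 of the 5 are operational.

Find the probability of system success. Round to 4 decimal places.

R = Σ_{i=3}^{5} C(5,i) p^i (1−p)^{5−i} with p = 0.718
C(5,3)·0.718^3·0.282^2 = 0.294355
C(5,4)·0.718^4·0.282^1 = 0.374729
C(5,5)·0.718^5·0.282^0 = 0.190819
Sum = 0.8599

0.8599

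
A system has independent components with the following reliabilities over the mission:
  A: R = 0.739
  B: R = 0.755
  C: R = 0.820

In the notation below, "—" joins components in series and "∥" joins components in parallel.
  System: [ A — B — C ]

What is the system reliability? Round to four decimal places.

0.4575

Series (A, B, and C): 0.739000 × 0.755000 × 0.820000 = 0.4575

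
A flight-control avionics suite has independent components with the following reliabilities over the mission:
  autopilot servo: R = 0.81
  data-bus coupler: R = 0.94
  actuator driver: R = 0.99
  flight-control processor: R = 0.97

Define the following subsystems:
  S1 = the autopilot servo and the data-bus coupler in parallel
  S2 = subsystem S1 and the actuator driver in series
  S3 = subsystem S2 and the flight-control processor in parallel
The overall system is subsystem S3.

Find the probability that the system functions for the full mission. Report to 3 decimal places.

0.999

Parallel (autopilot servo and data-bus coupler): 1 − (1 − 0.81000)(1 − 0.94000) = 0.98860
Series ([0.98860] and actuator driver): 0.98860 × 0.99000 = 0.97871
Parallel ([0.97871] and flight-control processor): 1 − (1 − 0.97871)(1 − 0.97000) = 0.999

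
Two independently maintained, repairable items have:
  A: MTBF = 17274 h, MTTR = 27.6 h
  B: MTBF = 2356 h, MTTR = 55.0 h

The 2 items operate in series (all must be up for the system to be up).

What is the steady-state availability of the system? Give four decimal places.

0.9756

A(A) = MTBF/(MTBF+MTTR) = 17274/(17274+27.6) = 0.998405
A(B) = MTBF/(MTBF+MTTR) = 2356/(2356+55.0) = 0.977188
Series availability: 0.998405 × 0.977188 = 0.9756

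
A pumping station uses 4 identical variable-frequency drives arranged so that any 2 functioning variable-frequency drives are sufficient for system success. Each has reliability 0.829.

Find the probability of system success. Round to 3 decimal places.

R = Σ_{i=2}^{4} C(4,i) p^i (1−p)^{4−i} with p = 0.829
C(4,2)·0.829^2·0.171^2 = 0.12057
C(4,3)·0.829^3·0.171^1 = 0.38969
C(4,4)·0.829^4·0.171^0 = 0.47230
Sum = 0.983

0.983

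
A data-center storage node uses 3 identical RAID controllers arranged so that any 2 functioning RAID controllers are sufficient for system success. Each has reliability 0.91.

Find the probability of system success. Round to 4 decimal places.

0.9772

R = Σ_{i=2}^{3} C(3,i) p^i (1−p)^{3−i} with p = 0.91
C(3,2)·0.91^2·0.09^1 = 0.223587
C(3,3)·0.91^3·0.09^0 = 0.753571
Sum = 0.9772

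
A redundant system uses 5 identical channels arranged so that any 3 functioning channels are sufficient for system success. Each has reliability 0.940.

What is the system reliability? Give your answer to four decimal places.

0.9980

R = Σ_{i=3}^{5} C(5,i) p^i (1−p)^{5−i} with p = 0.940
C(5,3)·0.940^3·0.060^2 = 0.029901
C(5,4)·0.940^4·0.060^1 = 0.234225
C(5,5)·0.940^5·0.060^0 = 0.733904
Sum = 0.9980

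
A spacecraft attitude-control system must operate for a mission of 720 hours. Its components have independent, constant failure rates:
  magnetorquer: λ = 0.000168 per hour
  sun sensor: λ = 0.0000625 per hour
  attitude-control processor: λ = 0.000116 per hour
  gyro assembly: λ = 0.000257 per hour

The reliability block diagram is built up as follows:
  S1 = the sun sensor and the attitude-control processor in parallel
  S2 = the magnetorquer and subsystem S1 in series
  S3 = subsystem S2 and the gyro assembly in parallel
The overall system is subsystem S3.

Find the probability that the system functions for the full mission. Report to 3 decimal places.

R(magnetorquer) = exp(−0.000168 × 720) = 0.88607
R(sun sensor) = exp(−0.0000625 × 720) = 0.95600
R(attitude-control processor) = exp(−0.000116 × 720) = 0.91987
R(gyro assembly) = exp(−0.000257 × 720) = 0.83107
Parallel (sun sensor and attitude-control processor): 1 − (1 − 0.95600)(1 − 0.91987) = 0.99647
Series (magnetorquer and [0.99647]): 0.88607 × 0.99647 = 0.88294
Parallel ([0.88294] and gyro assembly): 1 − (1 − 0.88294)(1 − 0.83107) = 0.980

0.980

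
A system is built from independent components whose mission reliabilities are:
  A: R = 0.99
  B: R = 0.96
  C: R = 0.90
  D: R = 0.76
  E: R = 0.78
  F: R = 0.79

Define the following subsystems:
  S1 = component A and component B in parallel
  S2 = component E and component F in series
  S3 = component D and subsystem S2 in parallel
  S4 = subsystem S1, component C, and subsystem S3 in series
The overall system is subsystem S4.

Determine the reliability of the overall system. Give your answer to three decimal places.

0.817

Parallel (A and B): 1 − (1 − 0.99000)(1 − 0.96000) = 0.99960
Series (E and F): 0.78000 × 0.79000 = 0.61620
Parallel (D and [0.61620]): 1 − (1 − 0.76000)(1 − 0.61620) = 0.90789
Series ([0.99960], C, and [0.90789]): 0.99960 × 0.90000 × 0.90789 = 0.817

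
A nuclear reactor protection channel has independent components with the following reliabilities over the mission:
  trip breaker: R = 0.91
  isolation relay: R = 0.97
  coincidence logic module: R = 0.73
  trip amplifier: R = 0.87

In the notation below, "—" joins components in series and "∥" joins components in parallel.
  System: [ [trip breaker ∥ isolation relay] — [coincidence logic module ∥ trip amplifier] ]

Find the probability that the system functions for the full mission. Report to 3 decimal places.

Parallel (trip breaker and isolation relay): 1 − (1 − 0.91000)(1 − 0.97000) = 0.99730
Parallel (coincidence logic module and trip amplifier): 1 − (1 − 0.73000)(1 − 0.87000) = 0.96490
Series ([0.99730] and [0.96490]): 0.99730 × 0.96490 = 0.962

0.962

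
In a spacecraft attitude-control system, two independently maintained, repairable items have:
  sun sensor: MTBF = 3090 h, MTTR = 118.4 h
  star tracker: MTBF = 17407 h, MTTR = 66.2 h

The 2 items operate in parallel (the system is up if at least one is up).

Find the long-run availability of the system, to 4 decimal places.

A(sun sensor) = MTBF/(MTBF+MTTR) = 3090/(3090+118.4) = 0.963097
A(star tracker) = MTBF/(MTBF+MTTR) = 17407/(17407+66.2) = 0.996211
Parallel availability: 1 − (1 − 0.963097)(1 − 0.996211) = 0.9999

0.9999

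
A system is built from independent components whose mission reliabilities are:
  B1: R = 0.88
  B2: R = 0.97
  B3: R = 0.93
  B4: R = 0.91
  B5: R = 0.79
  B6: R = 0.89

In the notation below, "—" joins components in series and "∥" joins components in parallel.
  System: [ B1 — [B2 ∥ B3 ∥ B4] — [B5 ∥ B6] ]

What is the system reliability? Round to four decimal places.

0.8595

Parallel (B2, B3, and B4): 1 − (1 − 0.970000)(1 − 0.930000)(1 − 0.910000) = 0.999811
Parallel (B5 and B6): 1 − (1 − 0.790000)(1 − 0.890000) = 0.976900
Series (B1, [0.999811], and [0.976900]): 0.880000 × 0.999811 × 0.976900 = 0.8595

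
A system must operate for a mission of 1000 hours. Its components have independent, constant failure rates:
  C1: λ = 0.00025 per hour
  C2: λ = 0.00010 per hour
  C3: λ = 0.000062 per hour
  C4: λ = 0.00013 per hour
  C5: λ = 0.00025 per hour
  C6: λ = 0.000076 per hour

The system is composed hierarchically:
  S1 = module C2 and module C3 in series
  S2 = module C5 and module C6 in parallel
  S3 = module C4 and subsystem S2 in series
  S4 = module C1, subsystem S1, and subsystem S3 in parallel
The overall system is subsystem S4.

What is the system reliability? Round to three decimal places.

0.995

R(C1) = exp(−0.00025 × 1000) = 0.77880
R(C2) = exp(−0.00010 × 1000) = 0.90484
R(C3) = exp(−0.000062 × 1000) = 0.93988
R(C4) = exp(−0.00013 × 1000) = 0.87810
R(C5) = exp(−0.00025 × 1000) = 0.77880
R(C6) = exp(−0.000076 × 1000) = 0.92682
Series (C2 and C3): 0.90484 × 0.93988 = 0.85044
Parallel (C5 and C6): 1 − (1 − 0.77880)(1 − 0.92682) = 0.98381
Series (C4 and [0.98381]): 0.87810 × 0.98381 = 0.86388
Parallel (C1, [0.85044], and [0.86388]): 1 − (1 − 0.77880)(1 − 0.85044)(1 − 0.86388) = 0.995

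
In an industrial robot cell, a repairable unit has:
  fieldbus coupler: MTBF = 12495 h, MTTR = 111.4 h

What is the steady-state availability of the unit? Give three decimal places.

0.991

A(fieldbus coupler) = MTBF/(MTBF+MTTR) = 12495/(12495+111.4) = 0.991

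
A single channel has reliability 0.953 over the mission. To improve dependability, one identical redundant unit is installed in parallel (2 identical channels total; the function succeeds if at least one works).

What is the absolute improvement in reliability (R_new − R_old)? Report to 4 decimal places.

R_before = 0.953
R_after = 1 − (1 − 0.953)^2 = 0.9978
ΔR = 0.9978 − 0.953 = 0.0448

0.0448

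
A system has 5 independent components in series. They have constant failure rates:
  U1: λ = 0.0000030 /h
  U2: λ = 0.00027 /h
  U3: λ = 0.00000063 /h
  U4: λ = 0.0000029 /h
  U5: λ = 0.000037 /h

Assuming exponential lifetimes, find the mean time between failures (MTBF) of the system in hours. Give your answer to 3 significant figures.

Series of exponential components: λ_sys = Σ λ_i
λ_sys = 0.0000030 + 0.00027 + 0.00000063 + 0.0000029 + 0.000037 = 3.1353e-04 /h
MTBF = 1 / λ_sys = 3190 h

3190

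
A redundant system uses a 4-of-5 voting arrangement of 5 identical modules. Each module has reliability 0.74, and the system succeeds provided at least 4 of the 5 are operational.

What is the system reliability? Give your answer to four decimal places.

R = Σ_{i=4}^{5} C(5,i) p^i (1−p)^{5−i} with p = 0.74
C(5,4)·0.74^4·0.26^1 = 0.389825
C(5,5)·0.74^5·0.26^0 = 0.221901
Sum = 0.6117

0.6117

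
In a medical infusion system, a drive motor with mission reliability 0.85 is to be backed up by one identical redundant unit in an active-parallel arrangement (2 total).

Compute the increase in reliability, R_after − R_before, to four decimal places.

0.1275

R_before = 0.85
R_after = 1 − (1 − 0.85)^2 = 0.9775
ΔR = 0.9775 − 0.85 = 0.1275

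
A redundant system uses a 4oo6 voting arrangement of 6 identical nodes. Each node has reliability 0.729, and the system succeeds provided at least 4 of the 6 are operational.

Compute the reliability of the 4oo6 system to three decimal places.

0.796

R = Σ_{i=4}^{6} C(6,i) p^i (1−p)^{6−i} with p = 0.729
C(6,4)·0.729^4·0.271^2 = 0.31113
C(6,5)·0.729^5·0.271^1 = 0.33478
C(6,6)·0.729^6·0.271^0 = 0.15009
Sum = 0.796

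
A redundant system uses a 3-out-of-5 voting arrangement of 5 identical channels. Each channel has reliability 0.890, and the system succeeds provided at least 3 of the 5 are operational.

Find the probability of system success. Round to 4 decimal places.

R = Σ_{i=3}^{5} C(5,i) p^i (1−p)^{5−i} with p = 0.890
C(5,3)·0.890^3·0.110^2 = 0.085301
C(5,4)·0.890^4·0.110^1 = 0.345082
C(5,5)·0.890^5·0.110^0 = 0.558406
Sum = 0.9888

0.9888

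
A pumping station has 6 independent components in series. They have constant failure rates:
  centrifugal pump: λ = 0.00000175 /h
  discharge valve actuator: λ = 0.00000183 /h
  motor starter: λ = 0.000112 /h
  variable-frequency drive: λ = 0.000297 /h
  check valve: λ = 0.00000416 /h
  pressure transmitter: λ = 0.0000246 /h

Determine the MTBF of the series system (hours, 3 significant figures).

2270

Series of exponential components: λ_sys = Σ λ_i
λ_sys = 0.00000175 + 0.00000183 + 0.000112 + 0.000297 + 0.00000416 + 0.0000246 = 4.4134e-04 /h
MTBF = 1 / λ_sys = 2270 h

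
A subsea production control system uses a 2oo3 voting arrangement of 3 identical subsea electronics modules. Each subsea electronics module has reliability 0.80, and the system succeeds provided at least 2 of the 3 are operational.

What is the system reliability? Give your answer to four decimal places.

R = Σ_{i=2}^{3} C(3,i) p^i (1−p)^{3−i} with p = 0.80
C(3,2)·0.80^2·0.20^1 = 0.384000
C(3,3)·0.80^3·0.20^0 = 0.512000
Sum = 0.8960

0.8960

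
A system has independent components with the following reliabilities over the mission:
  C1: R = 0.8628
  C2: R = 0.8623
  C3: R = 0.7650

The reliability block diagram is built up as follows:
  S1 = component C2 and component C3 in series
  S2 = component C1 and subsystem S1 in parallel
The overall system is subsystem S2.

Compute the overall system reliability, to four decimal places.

0.9533

Series (C2 and C3): 0.862300 × 0.765000 = 0.659660
Parallel (C1 and [0.659660]): 1 − (1 − 0.862800)(1 − 0.659660) = 0.9533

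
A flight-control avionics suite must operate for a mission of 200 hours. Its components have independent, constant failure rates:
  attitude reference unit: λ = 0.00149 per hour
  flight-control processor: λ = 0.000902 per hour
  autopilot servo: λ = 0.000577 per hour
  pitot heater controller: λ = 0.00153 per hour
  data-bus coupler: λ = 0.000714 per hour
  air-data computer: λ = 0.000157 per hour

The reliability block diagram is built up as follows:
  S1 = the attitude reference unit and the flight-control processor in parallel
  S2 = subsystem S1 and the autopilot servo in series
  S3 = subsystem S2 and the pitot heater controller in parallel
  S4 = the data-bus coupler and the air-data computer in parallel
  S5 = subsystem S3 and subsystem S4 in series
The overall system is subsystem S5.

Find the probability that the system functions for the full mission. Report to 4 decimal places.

0.9573

R(attitude reference unit) = exp(−0.00149 × 200) = 0.742301
R(flight-control processor) = exp(−0.000902 × 200) = 0.834936
R(autopilot servo) = exp(−0.000577 × 200) = 0.891010
R(pitot heater controller) = exp(−0.00153 × 200) = 0.736387
R(data-bus coupler) = exp(−0.000714 × 200) = 0.866927
R(air-data computer) = exp(−0.000157 × 200) = 0.969088
Parallel (attitude reference unit and flight-control processor): 1 − (1 − 0.742301)(1 − 0.834936) = 0.957463
Series ([0.957463] and autopilot servo): 0.957463 × 0.891010 = 0.853109
Parallel ([0.853109] and pitot heater controller): 1 − (1 − 0.853109)(1 − 0.736387) = 0.961278
Parallel (data-bus coupler and air-data computer): 1 − (1 − 0.866927)(1 − 0.969088) = 0.995886
Series ([0.961278] and [0.995886]): 0.961278 × 0.995886 = 0.9573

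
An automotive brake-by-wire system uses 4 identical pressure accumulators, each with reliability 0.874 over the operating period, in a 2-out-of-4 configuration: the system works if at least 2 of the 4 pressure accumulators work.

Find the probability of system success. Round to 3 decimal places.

0.993

R = Σ_{i=2}^{4} C(4,i) p^i (1−p)^{4−i} with p = 0.874
C(4,2)·0.874^2·0.126^2 = 0.07276
C(4,3)·0.874^3·0.126^1 = 0.33648
C(4,4)·0.874^4·0.126^0 = 0.58351
Sum = 0.993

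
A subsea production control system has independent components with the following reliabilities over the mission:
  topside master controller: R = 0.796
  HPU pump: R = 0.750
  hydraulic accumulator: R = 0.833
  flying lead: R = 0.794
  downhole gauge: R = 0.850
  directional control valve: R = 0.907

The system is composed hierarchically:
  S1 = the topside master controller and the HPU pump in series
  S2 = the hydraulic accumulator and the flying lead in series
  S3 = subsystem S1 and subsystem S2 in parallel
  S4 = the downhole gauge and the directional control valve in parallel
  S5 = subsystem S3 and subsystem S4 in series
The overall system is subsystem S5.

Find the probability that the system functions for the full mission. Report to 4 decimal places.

Series (topside master controller and HPU pump): 0.796000 × 0.750000 = 0.597000
Series (hydraulic accumulator and flying lead): 0.833000 × 0.794000 = 0.661402
Parallel ([0.597000] and [0.661402]): 1 − (1 − 0.597000)(1 − 0.661402) = 0.863545
Parallel (downhole gauge and directional control valve): 1 − (1 − 0.850000)(1 − 0.907000) = 0.986050
Series ([0.863545] and [0.986050]): 0.863545 × 0.986050 = 0.8515

0.8515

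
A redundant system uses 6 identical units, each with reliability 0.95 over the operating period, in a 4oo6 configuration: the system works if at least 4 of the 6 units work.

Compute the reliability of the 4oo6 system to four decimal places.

R = Σ_{i=4}^{6} C(6,i) p^i (1−p)^{6−i} with p = 0.95
C(6,4)·0.95^4·0.05^2 = 0.030544
C(6,5)·0.95^5·0.05^1 = 0.232134
C(6,6)·0.95^6·0.05^0 = 0.735092
Sum = 0.9978

0.9978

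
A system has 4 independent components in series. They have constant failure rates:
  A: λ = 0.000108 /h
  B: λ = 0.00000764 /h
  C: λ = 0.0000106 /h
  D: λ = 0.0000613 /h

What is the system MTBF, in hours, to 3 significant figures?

Series of exponential components: λ_sys = Σ λ_i
λ_sys = 0.000108 + 0.00000764 + 0.0000106 + 0.0000613 = 1.8754e-04 /h
MTBF = 1 / λ_sys = 5330 h

5330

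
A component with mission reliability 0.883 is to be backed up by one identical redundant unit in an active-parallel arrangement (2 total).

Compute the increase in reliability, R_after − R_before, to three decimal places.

0.103

R_before = 0.883
R_after = 1 − (1 − 0.883)^2 = 0.986
ΔR = 0.986 − 0.883 = 0.103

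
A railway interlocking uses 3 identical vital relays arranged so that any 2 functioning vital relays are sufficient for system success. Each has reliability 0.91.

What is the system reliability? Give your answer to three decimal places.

0.977

R = Σ_{i=2}^{3} C(3,i) p^i (1−p)^{3−i} with p = 0.91
C(3,2)·0.91^2·0.09^1 = 0.22359
C(3,3)·0.91^3·0.09^0 = 0.75357
Sum = 0.977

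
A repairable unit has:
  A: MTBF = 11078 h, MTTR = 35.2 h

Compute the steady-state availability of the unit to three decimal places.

A(A) = MTBF/(MTBF+MTTR) = 11078/(11078+35.2) = 0.997

0.997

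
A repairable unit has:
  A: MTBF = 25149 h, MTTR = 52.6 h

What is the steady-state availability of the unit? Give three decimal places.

A(A) = MTBF/(MTBF+MTTR) = 25149/(25149+52.6) = 0.998

0.998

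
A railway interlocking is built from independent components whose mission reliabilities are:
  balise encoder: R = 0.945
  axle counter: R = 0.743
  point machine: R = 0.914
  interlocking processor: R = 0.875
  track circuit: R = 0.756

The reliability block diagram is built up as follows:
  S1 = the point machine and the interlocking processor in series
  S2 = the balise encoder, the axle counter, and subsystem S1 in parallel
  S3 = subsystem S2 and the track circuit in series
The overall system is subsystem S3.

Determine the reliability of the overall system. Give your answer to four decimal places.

Series (point machine and interlocking processor): 0.914000 × 0.875000 = 0.799750
Parallel (balise encoder, axle counter, and [0.799750]): 1 − (1 − 0.945000)(1 − 0.743000)(1 − 0.799750) = 0.997169
Series ([0.997169] and track circuit): 0.997169 × 0.756000 = 0.7539

0.7539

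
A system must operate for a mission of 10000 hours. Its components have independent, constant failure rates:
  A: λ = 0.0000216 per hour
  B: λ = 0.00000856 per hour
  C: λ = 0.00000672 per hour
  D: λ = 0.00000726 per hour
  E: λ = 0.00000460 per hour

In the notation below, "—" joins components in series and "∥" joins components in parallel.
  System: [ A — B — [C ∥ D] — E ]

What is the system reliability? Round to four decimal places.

R(A) = exp(−0.0000216 × 10000) = 0.805735
R(B) = exp(−0.00000856 × 10000) = 0.917961
R(C) = exp(−0.00000672 × 10000) = 0.935008
R(D) = exp(−0.00000726 × 10000) = 0.929973
R(E) = exp(−0.00000460 × 10000) = 0.955042
Parallel (C and D): 1 − (1 − 0.935008)(1 − 0.929973) = 0.995449
Series (A, B, [0.995449], and E): 0.805735 × 0.917961 × 0.995449 × 0.955042 = 0.7032

0.7032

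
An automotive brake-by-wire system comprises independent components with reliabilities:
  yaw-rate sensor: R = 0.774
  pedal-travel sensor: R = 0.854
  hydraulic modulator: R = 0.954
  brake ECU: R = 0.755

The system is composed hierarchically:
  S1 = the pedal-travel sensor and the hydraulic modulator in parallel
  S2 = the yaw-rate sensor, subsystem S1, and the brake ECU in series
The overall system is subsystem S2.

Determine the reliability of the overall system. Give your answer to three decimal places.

Parallel (pedal-travel sensor and hydraulic modulator): 1 − (1 − 0.85400)(1 − 0.95400) = 0.99328
Series (yaw-rate sensor, [0.99328], and brake ECU): 0.77400 × 0.99328 × 0.75500 = 0.580

0.580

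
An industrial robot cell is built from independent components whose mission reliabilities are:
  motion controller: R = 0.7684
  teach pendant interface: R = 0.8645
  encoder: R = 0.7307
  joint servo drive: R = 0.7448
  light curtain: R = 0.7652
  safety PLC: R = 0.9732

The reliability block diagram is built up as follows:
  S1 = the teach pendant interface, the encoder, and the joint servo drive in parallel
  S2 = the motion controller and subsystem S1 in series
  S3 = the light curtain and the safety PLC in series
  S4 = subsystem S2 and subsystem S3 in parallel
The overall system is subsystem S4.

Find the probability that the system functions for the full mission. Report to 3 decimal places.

0.939

Parallel (teach pendant interface, encoder, and joint servo drive): 1 − (1 − 0.86450)(1 − 0.73070)(1 − 0.74480) = 0.99069
Series (motion controller and [0.99069]): 0.76840 × 0.99069 = 0.76125
Series (light curtain and safety PLC): 0.76520 × 0.97320 = 0.74469
Parallel ([0.76125] and [0.74469]): 1 − (1 − 0.76125)(1 − 0.74469) = 0.939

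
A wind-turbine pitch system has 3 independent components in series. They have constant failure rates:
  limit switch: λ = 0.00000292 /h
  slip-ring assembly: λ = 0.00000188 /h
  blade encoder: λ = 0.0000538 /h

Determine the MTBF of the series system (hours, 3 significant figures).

17100

Series of exponential components: λ_sys = Σ λ_i
λ_sys = 0.00000292 + 0.00000188 + 0.0000538 = 5.8600e-05 /h
MTBF = 1 / λ_sys = 17100 h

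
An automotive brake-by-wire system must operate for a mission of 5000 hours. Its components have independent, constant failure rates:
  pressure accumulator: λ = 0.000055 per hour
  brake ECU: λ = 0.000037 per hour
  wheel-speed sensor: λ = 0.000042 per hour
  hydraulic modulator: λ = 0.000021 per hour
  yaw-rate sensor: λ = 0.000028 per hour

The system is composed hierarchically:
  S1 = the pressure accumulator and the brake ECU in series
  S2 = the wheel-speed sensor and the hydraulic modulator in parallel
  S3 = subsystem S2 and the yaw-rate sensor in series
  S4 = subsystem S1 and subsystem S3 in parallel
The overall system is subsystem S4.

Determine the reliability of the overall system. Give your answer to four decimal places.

R(pressure accumulator) = exp(−0.000055 × 5000) = 0.759572
R(brake ECU) = exp(−0.000037 × 5000) = 0.831104
R(wheel-speed sensor) = exp(−0.000042 × 5000) = 0.810584
R(hydraulic modulator) = exp(−0.000021 × 5000) = 0.900325
R(yaw-rate sensor) = exp(−0.000028 × 5000) = 0.869358
Series (pressure accumulator and brake ECU): 0.759572 × 0.831104 = 0.631283
Parallel (wheel-speed sensor and hydraulic modulator): 1 − (1 − 0.810584)(1 − 0.900325) = 0.981120
Series ([0.981120] and yaw-rate sensor): 0.981120 × 0.869358 = 0.852945
Parallel ([0.631283] and [0.852945]): 1 − (1 − 0.631283)(1 − 0.852945) = 0.9458

0.9458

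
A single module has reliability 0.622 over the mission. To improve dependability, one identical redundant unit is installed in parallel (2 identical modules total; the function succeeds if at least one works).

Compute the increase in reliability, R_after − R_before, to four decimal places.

R_before = 0.622
R_after = 1 − (1 − 0.622)^2 = 0.8571
ΔR = 0.8571 − 0.622 = 0.2351

0.2351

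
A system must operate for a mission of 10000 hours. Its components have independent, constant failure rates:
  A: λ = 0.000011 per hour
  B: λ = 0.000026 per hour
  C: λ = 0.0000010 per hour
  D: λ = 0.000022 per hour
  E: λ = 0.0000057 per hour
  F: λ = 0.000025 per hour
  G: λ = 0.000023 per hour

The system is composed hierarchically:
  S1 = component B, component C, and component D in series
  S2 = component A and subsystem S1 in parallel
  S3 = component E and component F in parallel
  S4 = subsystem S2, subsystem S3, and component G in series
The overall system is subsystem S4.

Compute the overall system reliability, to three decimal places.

0.753

R(A) = exp(−0.000011 × 10000) = 0.89583
R(B) = exp(−0.000026 × 10000) = 0.77105
R(C) = exp(−0.0000010 × 10000) = 0.99005
R(D) = exp(−0.000022 × 10000) = 0.80252
R(E) = exp(−0.0000057 × 10000) = 0.94459
R(F) = exp(−0.000025 × 10000) = 0.77880
R(G) = exp(−0.000023 × 10000) = 0.79453
Series (B, C, and D): 0.77105 × 0.99005 × 0.80252 = 0.61263
Parallel (A and [0.61263]): 1 − (1 − 0.89583)(1 − 0.61263) = 0.95965
Parallel (E and F): 1 − (1 − 0.94459)(1 − 0.77880) = 0.98774
Series ([0.95965], [0.98774], and G): 0.95965 × 0.98774 × 0.79453 = 0.753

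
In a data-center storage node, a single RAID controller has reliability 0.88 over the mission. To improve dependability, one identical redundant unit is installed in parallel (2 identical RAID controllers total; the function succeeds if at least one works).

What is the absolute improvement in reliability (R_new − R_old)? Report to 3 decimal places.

R_before = 0.88
R_after = 1 − (1 − 0.88)^2 = 0.986
ΔR = 0.986 − 0.88 = 0.106

0.106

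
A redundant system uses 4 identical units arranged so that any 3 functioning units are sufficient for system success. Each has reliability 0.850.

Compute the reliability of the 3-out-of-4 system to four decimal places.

R = Σ_{i=3}^{4} C(4,i) p^i (1−p)^{4−i} with p = 0.850
C(4,3)·0.850^3·0.150^1 = 0.368475
C(4,4)·0.850^4·0.150^0 = 0.522006
Sum = 0.8905

0.8905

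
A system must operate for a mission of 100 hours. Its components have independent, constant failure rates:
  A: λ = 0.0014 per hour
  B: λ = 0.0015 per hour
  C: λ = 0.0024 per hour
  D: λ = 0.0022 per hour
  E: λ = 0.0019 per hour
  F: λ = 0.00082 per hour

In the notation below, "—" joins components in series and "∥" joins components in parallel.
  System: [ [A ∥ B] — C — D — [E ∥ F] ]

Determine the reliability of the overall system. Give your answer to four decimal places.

0.6114

R(A) = exp(−0.0014 × 100) = 0.869358
R(B) = exp(−0.0015 × 100) = 0.860708
R(C) = exp(−0.0024 × 100) = 0.786628
R(D) = exp(−0.0022 × 100) = 0.802519
R(E) = exp(−0.0019 × 100) = 0.826959
R(F) = exp(−0.00082 × 100) = 0.921272
Parallel (A and B): 1 − (1 − 0.869358)(1 − 0.860708) = 0.981803
Parallel (E and F): 1 − (1 − 0.826959)(1 − 0.921272) = 0.986377
Series ([0.981803], C, D, and [0.986377]): 0.981803 × 0.786628 × 0.802519 × 0.986377 = 0.6114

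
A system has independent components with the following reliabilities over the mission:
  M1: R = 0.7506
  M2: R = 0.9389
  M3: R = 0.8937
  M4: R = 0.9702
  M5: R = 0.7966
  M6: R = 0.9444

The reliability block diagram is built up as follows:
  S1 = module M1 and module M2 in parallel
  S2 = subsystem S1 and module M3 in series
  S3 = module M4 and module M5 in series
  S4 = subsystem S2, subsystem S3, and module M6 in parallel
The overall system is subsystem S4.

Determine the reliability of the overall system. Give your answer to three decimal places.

0.998

Parallel (M1 and M2): 1 − (1 − 0.75060)(1 − 0.93890) = 0.98476
Series ([0.98476] and M3): 0.98476 × 0.89370 = 0.88008
Series (M4 and M5): 0.97020 × 0.79660 = 0.77286
Parallel ([0.88008], [0.77286], and M6): 1 − (1 − 0.88008)(1 − 0.77286)(1 − 0.94440) = 0.998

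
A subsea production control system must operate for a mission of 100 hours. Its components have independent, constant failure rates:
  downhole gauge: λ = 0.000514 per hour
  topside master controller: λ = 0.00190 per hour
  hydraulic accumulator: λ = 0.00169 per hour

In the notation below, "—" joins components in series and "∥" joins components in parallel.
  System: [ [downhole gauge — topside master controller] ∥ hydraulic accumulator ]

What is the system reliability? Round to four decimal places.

0.9667

R(downhole gauge) = exp(−0.000514 × 100) = 0.949899
R(topside master controller) = exp(−0.00190 × 100) = 0.826959
R(hydraulic accumulator) = exp(−0.00169 × 100) = 0.844509
Series (downhole gauge and topside master controller): 0.949899 × 0.826959 = 0.785528
Parallel ([0.785528] and hydraulic accumulator): 1 − (1 − 0.785528)(1 − 0.844509) = 0.9667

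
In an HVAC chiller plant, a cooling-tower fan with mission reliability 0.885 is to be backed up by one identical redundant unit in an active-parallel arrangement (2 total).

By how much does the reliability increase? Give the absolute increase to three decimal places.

0.102

R_before = 0.885
R_after = 1 − (1 − 0.885)^2 = 0.987
ΔR = 0.987 − 0.885 = 0.102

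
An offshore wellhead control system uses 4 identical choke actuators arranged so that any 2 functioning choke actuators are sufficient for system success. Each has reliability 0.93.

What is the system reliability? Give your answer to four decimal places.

R = Σ_{i=2}^{4} C(4,i) p^i (1−p)^{4−i} with p = 0.93
C(4,2)·0.93^2·0.07^2 = 0.025428
C(4,3)·0.93^3·0.07^1 = 0.225220
C(4,4)·0.93^4·0.07^0 = 0.748052
Sum = 0.9987

0.9987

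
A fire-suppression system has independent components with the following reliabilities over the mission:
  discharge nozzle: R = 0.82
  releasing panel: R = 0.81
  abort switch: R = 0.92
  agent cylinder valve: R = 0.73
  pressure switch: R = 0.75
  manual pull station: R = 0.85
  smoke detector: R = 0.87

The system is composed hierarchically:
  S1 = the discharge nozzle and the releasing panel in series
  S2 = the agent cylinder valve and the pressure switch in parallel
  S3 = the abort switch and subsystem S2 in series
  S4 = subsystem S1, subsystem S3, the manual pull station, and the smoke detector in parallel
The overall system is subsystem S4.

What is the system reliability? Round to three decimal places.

Series (discharge nozzle and releasing panel): 0.82000 × 0.81000 = 0.66420
Parallel (agent cylinder valve and pressure switch): 1 − (1 − 0.73000)(1 − 0.75000) = 0.93250
Series (abort switch and [0.93250]): 0.92000 × 0.93250 = 0.85790
Parallel ([0.66420], [0.85790], manual pull station, and smoke detector): 1 − (1 − 0.66420)(1 − 0.85790)(1 − 0.85000)(1 − 0.87000) = 0.999

0.999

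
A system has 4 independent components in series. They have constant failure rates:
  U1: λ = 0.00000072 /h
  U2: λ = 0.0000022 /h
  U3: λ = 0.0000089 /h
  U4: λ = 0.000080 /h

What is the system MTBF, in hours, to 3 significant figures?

10900

Series of exponential components: λ_sys = Σ λ_i
λ_sys = 0.00000072 + 0.0000022 + 0.0000089 + 0.000080 = 9.1820e-05 /h
MTBF = 1 / λ_sys = 10900 h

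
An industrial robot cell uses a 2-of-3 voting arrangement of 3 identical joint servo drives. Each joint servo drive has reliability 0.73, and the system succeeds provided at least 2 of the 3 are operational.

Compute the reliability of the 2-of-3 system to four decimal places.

R = Σ_{i=2}^{3} C(3,i) p^i (1−p)^{3−i} with p = 0.73
C(3,2)·0.73^2·0.27^1 = 0.431649
C(3,3)·0.73^3·0.27^0 = 0.389017
Sum = 0.8207

0.8207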